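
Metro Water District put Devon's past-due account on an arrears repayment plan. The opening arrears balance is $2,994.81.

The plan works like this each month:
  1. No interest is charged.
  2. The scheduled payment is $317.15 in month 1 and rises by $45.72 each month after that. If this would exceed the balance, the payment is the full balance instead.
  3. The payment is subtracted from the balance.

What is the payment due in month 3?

$408.59

Month 1: $2,994.81 − $317.15 → $2,677.66
Month 2: $2,677.66 − $362.87 → $2,314.79
Month 3: $2,314.79 − $408.59 → $1,906.20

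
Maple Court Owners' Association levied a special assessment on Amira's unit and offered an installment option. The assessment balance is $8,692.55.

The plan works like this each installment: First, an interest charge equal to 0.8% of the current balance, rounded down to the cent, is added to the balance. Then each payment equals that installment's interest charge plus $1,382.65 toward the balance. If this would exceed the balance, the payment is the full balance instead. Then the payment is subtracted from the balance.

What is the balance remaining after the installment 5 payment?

$1,779.30

Installment 1: $8,692.55 +$69.54 interest = $8,762.09; pay $1,452.19 → $7,309.90
Installment 2: $7,309.90 +$58.47 interest = $7,368.37; pay $1,441.12 → $5,927.25
Installment 3: $5,927.25 +$47.41 interest = $5,974.66; pay $1,430.06 → $4,544.60
Installment 4: $4,544.60 +$36.35 interest = $4,580.95; pay $1,419.00 → $3,161.95
Installment 5: $3,161.95 +$25.29 interest = $3,187.24; pay $1,407.94 → $1,779.30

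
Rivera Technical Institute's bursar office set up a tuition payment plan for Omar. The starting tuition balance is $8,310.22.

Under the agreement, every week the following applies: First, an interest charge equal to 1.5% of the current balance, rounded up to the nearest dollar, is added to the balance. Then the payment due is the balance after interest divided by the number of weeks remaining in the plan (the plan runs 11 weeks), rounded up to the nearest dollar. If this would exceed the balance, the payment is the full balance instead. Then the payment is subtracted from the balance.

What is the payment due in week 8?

Week 1: $8,310.22 +$125.00 interest = $8,435.22; pay $767.00 → $7,668.22
Week 2: $7,668.22 +$116.00 interest = $7,784.22; pay $779.00 → $7,005.22
Week 3: $7,005.22 +$106.00 interest = $7,111.22; pay $791.00 → $6,320.22
Week 4: $6,320.22 +$95.00 interest = $6,415.22; pay $802.00 → $5,613.22
Week 5: $5,613.22 +$85.00 interest = $5,698.22; pay $815.00 → $4,883.22
Week 6: $4,883.22 +$74.00 interest = $4,957.22; pay $827.00 → $4,130.22
Week 7: $4,130.22 +$62.00 interest = $4,192.22; pay $839.00 → $3,353.22
Week 8: $3,353.22 +$51.00 interest = $3,404.22; pay $852.00 → $2,552.22

$852.00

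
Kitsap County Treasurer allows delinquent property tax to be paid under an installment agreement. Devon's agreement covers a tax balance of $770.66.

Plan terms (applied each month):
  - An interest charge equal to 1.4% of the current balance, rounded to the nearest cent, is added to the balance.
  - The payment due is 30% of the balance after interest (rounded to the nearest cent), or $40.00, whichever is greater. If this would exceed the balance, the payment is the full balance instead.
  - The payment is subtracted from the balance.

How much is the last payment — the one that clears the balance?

# | Opening | Interest | Payment | End bal
1 | $770.66 | $10.79 | $234.44 | $547.01
2 | $547.01 | $7.66 | $166.40 | $388.27
3 | $388.27 | $5.44 | $118.11 | $275.60
4 | $275.60 | $3.86 | $83.84 | $195.62
5 | $195.62 | $2.74 | $59.51 | $138.85
6 | $138.85 | $1.94 | $42.24 | $98.55
7 | $98.55 | $1.38 | $40.00 | $59.93
8 | $59.93 | $0.84 | $40.00 | $20.77
9 | $20.77 | $0.29 | $21.06 | $0.00

$21.06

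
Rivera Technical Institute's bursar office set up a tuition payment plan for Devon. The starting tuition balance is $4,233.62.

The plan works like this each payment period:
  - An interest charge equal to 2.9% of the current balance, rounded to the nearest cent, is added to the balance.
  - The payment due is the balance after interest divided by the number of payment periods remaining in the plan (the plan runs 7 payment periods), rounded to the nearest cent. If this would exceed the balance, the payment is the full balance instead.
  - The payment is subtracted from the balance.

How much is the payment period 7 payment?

# | Opening | Interest | Payment | End bal
1 | $4,233.62 | $122.77 | $622.34 | $3,734.05
2 | $3,734.05 | $108.29 | $640.39 | $3,201.95
3 | $3,201.95 | $92.86 | $658.96 | $2,635.85
4 | $2,635.85 | $76.44 | $678.07 | $2,034.22
5 | $2,034.22 | $58.99 | $697.74 | $1,395.47
6 | $1,395.47 | $40.47 | $717.97 | $717.97
7 | $717.97 | $20.82 | $738.79 | $0.00

$738.79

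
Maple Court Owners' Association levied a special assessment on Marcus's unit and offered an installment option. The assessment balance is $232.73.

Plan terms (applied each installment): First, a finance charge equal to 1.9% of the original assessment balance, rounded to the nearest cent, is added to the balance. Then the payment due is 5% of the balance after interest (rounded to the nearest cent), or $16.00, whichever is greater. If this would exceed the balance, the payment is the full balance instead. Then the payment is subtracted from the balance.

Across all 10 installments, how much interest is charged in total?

Installment 1: $232.73 +$4.42 interest = $237.15; pay $16.00 → $221.15
Installment 2: $221.15 +$4.42 interest = $225.57; pay $16.00 → $209.57
Installment 3: $209.57 +$4.42 interest = $213.99; pay $16.00 → $197.99
Installment 4: $197.99 +$4.42 interest = $202.41; pay $16.00 → $186.41
Installment 5: $186.41 +$4.42 interest = $190.83; pay $16.00 → $174.83
Installment 6: $174.83 +$4.42 interest = $179.25; pay $16.00 → $163.25
Installment 7: $163.25 +$4.42 interest = $167.67; pay $16.00 → $151.67
Installment 8: $151.67 +$4.42 interest = $156.09; pay $16.00 → $140.09
Installment 9: $140.09 +$4.42 interest = $144.51; pay $16.00 → $128.51
Installment 10: $128.51 +$4.42 interest = $132.93; pay $16.00 → $116.93
Total interest: $4.42 + $4.42 + $4.42 + $4.42 + $4.42 + $4.42 + $4.42 + $4.42 + $4.42 + $4.42 = $44.20

$44.20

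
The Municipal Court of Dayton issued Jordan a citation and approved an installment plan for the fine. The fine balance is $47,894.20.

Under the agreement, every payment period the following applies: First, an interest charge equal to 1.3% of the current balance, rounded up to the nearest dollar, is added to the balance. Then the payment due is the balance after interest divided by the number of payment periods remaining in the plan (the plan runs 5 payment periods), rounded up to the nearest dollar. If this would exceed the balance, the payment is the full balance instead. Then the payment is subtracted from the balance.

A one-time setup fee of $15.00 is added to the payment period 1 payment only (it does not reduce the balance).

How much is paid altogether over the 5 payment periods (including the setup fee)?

Payment period 1: opening $47,894.20; interest $623.00 → $48,517.20; payment $9,704.00 (+ $15.00 fee); balance $38,813.20
Payment period 2: opening $38,813.20; interest $505.00 → $39,318.20; payment $9,830.00; balance $29,488.20
Payment period 3: opening $29,488.20; interest $384.00 → $29,872.20; payment $9,958.00; balance $19,914.20
Payment period 4: opening $19,914.20; interest $259.00 → $20,173.20; payment $10,087.00; balance $10,086.20
Payment period 5: opening $10,086.20; interest $132.00 → $10,218.20; payment $10,218.20; balance $0.00
Total paid: $49,812.20

$49,812.20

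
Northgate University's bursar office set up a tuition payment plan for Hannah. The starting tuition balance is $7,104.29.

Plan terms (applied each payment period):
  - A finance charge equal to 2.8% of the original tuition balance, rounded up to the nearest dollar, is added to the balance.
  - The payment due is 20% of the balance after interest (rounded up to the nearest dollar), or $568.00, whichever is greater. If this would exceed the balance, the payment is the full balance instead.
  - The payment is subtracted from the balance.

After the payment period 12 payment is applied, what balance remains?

$233.29

Payment period 1: $7,104.29 +$199.00 interest = $7,303.29; pay $1,461.00 → $5,842.29
Payment period 2: $5,842.29 +$199.00 interest = $6,041.29; pay $1,209.00 → $4,832.29
Payment period 3: $4,832.29 +$199.00 interest = $5,031.29; pay $1,007.00 → $4,024.29
Payment period 4: $4,024.29 +$199.00 interest = $4,223.29; pay $845.00 → $3,378.29
Payment period 5: $3,378.29 +$199.00 interest = $3,577.29; pay $716.00 → $2,861.29
Payment period 6: $2,861.29 +$199.00 interest = $3,060.29; pay $613.00 → $2,447.29
Payment period 7: $2,447.29 +$199.00 interest = $2,646.29; pay $568.00 → $2,078.29
Payment period 8: $2,078.29 +$199.00 interest = $2,277.29; pay $568.00 → $1,709.29
Payment period 9: $1,709.29 +$199.00 interest = $1,908.29; pay $568.00 → $1,340.29
Payment period 10: $1,340.29 +$199.00 interest = $1,539.29; pay $568.00 → $971.29
Payment period 11: $971.29 +$199.00 interest = $1,170.29; pay $568.00 → $602.29
Payment period 12: $602.29 +$199.00 interest = $801.29; pay $568.00 → $233.29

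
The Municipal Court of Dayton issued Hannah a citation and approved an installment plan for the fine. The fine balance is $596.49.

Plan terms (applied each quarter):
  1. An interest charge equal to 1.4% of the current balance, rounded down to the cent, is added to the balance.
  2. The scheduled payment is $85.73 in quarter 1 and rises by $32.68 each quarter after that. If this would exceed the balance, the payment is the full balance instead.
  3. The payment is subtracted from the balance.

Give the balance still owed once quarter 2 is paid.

$407.96

Quarter 1: opening $596.49; interest $8.35 → $604.84; payment $85.73; balance $519.11
Quarter 2: opening $519.11; interest $7.26 → $526.37; payment $118.41; balance $407.96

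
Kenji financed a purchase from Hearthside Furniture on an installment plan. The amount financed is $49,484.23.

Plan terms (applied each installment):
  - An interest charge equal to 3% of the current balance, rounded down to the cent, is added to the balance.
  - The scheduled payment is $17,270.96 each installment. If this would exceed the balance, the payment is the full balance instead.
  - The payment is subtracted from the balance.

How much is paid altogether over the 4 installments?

$52,523.50

Installment 1: $49,484.23 +$1,484.52 interest = $50,968.75; pay $17,270.96 → $33,697.79
Installment 2: $33,697.79 +$1,010.93 interest = $34,708.72; pay $17,270.96 → $17,437.76
Installment 3: $17,437.76 +$523.13 interest = $17,960.89; pay $17,270.96 → $689.93
Installment 4: $689.93 +$20.69 interest = $710.62; pay $710.62 → $0.00
Total paid: $52,523.50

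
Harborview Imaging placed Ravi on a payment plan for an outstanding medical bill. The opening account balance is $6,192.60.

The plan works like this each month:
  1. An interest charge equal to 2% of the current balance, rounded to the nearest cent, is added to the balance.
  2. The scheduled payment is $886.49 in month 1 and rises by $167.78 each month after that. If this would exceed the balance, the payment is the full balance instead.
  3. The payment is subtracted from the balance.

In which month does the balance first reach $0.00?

Month 1: opening $6,192.60; interest $123.85 → $6,316.45; payment $886.49; balance $5,429.96
Month 2: opening $5,429.96; interest $108.60 → $5,538.56; payment $1,054.27; balance $4,484.29
Month 3: opening $4,484.29; interest $89.69 → $4,573.98; payment $1,222.05; balance $3,351.93
Month 4: opening $3,351.93; interest $67.04 → $3,418.97; payment $1,389.83; balance $2,029.14
Month 5: opening $2,029.14; interest $40.58 → $2,069.72; payment $1,557.61; balance $512.11
Month 6: opening $512.11; interest $10.24 → $522.35; payment $522.35; balance $0.00
Balance reaches $0.00 in month 6.

6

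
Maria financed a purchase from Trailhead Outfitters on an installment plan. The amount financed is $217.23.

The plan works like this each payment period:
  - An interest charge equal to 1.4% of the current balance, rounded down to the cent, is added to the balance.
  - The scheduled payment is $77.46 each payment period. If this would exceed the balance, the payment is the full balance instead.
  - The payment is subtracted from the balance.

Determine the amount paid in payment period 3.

$68.28

# | Opening | Interest | Payment | End bal
1 | $217.23 | $3.04 | $77.46 | $142.81
2 | $142.81 | $1.99 | $77.46 | $67.34
3 | $67.34 | $0.94 | $68.28 | $0.00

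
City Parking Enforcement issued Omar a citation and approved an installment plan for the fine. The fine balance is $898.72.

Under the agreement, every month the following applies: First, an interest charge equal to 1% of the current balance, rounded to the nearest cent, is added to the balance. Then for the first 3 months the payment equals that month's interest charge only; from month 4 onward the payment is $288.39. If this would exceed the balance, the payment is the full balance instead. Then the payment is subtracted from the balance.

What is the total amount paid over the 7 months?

# | Opening | Interest | Payment | End bal
1 | $898.72 | $8.99 | $8.99 | $898.72
2 | $898.72 | $8.99 | $8.99 | $898.72
3 | $898.72 | $8.99 | $8.99 | $898.72
4 | $898.72 | $8.99 | $288.39 | $619.32
5 | $619.32 | $6.19 | $288.39 | $337.12
6 | $337.12 | $3.37 | $288.39 | $52.10
7 | $52.10 | $0.52 | $52.62 | $0.00
Total paid: $944.76

$944.76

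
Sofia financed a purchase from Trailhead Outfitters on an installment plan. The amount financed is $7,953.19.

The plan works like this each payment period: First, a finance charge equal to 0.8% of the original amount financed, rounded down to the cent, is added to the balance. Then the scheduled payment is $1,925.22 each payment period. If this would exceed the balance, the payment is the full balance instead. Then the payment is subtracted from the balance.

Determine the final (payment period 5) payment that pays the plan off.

Payment period 1: opening $7,953.19; interest $63.62 → $8,016.81; payment $1,925.22; balance $6,091.59
Payment period 2: opening $6,091.59; interest $63.62 → $6,155.21; payment $1,925.22; balance $4,229.99
Payment period 3: opening $4,229.99; interest $63.62 → $4,293.61; payment $1,925.22; balance $2,368.39
Payment period 4: opening $2,368.39; interest $63.62 → $2,432.01; payment $1,925.22; balance $506.79
Payment period 5: opening $506.79; interest $63.62 → $570.41; payment $570.41; balance $0.00

$570.41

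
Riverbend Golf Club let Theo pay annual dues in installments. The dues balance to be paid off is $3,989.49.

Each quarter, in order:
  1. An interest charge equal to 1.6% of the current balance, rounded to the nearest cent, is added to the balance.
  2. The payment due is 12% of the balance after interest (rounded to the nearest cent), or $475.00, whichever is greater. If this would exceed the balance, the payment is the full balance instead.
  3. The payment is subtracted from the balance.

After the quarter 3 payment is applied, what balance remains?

# | Opening | Interest | Payment | End bal
1 | $3,989.49 | $63.83 | $486.40 | $3,566.92
2 | $3,566.92 | $57.07 | $475.00 | $3,148.99
3 | $3,148.99 | $50.38 | $475.00 | $2,724.37

$2,724.37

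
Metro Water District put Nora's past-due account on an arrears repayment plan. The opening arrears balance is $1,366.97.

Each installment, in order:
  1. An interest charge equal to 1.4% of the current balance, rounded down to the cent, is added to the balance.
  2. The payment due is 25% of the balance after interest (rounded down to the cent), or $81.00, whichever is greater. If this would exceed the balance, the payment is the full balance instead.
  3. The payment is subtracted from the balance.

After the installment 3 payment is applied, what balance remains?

$601.25

Installment 1: opening $1,366.97; interest $19.13 → $1,386.10; payment $346.52; balance $1,039.58
Installment 2: opening $1,039.58; interest $14.55 → $1,054.13; payment $263.53; balance $790.60
Installment 3: opening $790.60; interest $11.06 → $801.66; payment $200.41; balance $601.25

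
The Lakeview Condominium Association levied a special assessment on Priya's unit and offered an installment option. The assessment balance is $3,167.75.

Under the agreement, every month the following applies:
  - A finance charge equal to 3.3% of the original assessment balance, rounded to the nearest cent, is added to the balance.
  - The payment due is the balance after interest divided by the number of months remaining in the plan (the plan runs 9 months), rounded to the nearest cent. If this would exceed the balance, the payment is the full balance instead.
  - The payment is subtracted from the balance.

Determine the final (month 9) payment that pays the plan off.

$647.71

Month 1: opening $3,167.75; interest $104.54 → $3,272.29; payment $363.59; balance $2,908.70
Month 2: opening $2,908.70; interest $104.54 → $3,013.24; payment $376.66; balance $2,636.58
Month 3: opening $2,636.58; interest $104.54 → $2,741.12; payment $391.59; balance $2,349.53
Month 4: opening $2,349.53; interest $104.54 → $2,454.07; payment $409.01; balance $2,045.06
Month 5: opening $2,045.06; interest $104.54 → $2,149.60; payment $429.92; balance $1,719.68
Month 6: opening $1,719.68; interest $104.54 → $1,824.22; payment $456.06; balance $1,368.16
Month 7: opening $1,368.16; interest $104.54 → $1,472.70; payment $490.90; balance $981.80
Month 8: opening $981.80; interest $104.54 → $1,086.34; payment $543.17; balance $543.17
Month 9: opening $543.17; interest $104.54 → $647.71; payment $647.71; balance $0.00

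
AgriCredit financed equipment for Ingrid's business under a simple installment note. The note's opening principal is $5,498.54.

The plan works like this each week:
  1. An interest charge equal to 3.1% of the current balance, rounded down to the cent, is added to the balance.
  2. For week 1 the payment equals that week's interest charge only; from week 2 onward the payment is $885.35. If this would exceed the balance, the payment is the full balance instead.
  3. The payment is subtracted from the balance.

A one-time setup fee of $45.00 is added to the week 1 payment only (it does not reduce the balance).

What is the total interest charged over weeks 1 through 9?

Week 1: $5,498.54 +$170.45 interest = $5,668.99; pay $170.45 (+ $45.00 fee) → $5,498.54
Week 2: $5,498.54 +$170.45 interest = $5,668.99; pay $885.35 → $4,783.64
Week 3: $4,783.64 +$148.29 interest = $4,931.93; pay $885.35 → $4,046.58
Week 4: $4,046.58 +$125.44 interest = $4,172.02; pay $885.35 → $3,286.67
Week 5: $3,286.67 +$101.88 interest = $3,388.55; pay $885.35 → $2,503.20
Week 6: $2,503.20 +$77.59 interest = $2,580.79; pay $885.35 → $1,695.44
Week 7: $1,695.44 +$52.55 interest = $1,747.99; pay $885.35 → $862.64
Week 8: $862.64 +$26.74 interest = $889.38; pay $885.35 → $4.03
Week 9: $4.03 +$0.12 interest = $4.15; pay $4.15 → $0.00
Total interest: $170.45 + $170.45 + $148.29 + $125.44 + $101.88 + $77.59 + $52.55 + $26.74 + $0.12 = $873.51

$873.51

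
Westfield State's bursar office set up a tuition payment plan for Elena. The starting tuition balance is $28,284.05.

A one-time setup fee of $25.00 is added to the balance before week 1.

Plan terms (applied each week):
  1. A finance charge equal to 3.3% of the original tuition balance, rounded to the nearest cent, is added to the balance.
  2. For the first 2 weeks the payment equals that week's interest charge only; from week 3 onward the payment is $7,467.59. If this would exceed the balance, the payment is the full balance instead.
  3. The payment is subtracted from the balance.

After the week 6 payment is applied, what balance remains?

Week 1: $28,309.05 +$933.37 interest = $29,242.42; pay $933.37 → $28,309.05
Week 2: $28,309.05 +$933.37 interest = $29,242.42; pay $933.37 → $28,309.05
Week 3: $28,309.05 +$933.37 interest = $29,242.42; pay $7,467.59 → $21,774.83
Week 4: $21,774.83 +$933.37 interest = $22,708.20; pay $7,467.59 → $15,240.61
Week 5: $15,240.61 +$933.37 interest = $16,173.98; pay $7,467.59 → $8,706.39
Week 6: $8,706.39 +$933.37 interest = $9,639.76; pay $7,467.59 → $2,172.17

$2,172.17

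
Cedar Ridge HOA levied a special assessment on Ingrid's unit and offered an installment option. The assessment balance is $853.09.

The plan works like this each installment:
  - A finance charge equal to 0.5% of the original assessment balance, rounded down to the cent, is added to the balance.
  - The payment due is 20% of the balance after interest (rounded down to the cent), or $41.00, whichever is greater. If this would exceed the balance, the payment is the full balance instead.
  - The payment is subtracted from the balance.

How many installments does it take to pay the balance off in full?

13

Installment 1: opening $853.09; interest $4.26 → $857.35; payment $171.47; balance $685.88
Installment 2: opening $685.88; interest $4.26 → $690.14; payment $138.02; balance $552.12
Installment 3: opening $552.12; interest $4.26 → $556.38; payment $111.27; balance $445.11
Installment 4: opening $445.11; interest $4.26 → $449.37; payment $89.87; balance $359.50
Installment 5: opening $359.50; interest $4.26 → $363.76; payment $72.75; balance $291.01
Installment 6: opening $291.01; interest $4.26 → $295.27; payment $59.05; balance $236.22
Installment 7: opening $236.22; interest $4.26 → $240.48; payment $48.09; balance $192.39
Installment 8: opening $192.39; interest $4.26 → $196.65; payment $41.00; balance $155.65
Installment 9: opening $155.65; interest $4.26 → $159.91; payment $41.00; balance $118.91
Installment 10: opening $118.91; interest $4.26 → $123.17; payment $41.00; balance $82.17
Installment 11: opening $82.17; interest $4.26 → $86.43; payment $41.00; balance $45.43
Installment 12: opening $45.43; interest $4.26 → $49.69; payment $41.00; balance $8.69
Installment 13: opening $8.69; interest $4.26 → $12.95; payment $12.95; balance $0.00
Balance reaches $0.00 in installment 13.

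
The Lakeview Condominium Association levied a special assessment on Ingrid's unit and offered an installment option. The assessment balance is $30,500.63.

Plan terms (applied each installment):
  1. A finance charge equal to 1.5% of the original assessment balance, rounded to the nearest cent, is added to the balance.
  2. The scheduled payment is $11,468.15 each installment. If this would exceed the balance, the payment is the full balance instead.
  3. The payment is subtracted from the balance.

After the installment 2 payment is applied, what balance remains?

Installment 1: $30,500.63 +$457.51 interest = $30,958.14; pay $11,468.15 → $19,489.99
Installment 2: $19,489.99 +$457.51 interest = $19,947.50; pay $11,468.15 → $8,479.35

$8,479.35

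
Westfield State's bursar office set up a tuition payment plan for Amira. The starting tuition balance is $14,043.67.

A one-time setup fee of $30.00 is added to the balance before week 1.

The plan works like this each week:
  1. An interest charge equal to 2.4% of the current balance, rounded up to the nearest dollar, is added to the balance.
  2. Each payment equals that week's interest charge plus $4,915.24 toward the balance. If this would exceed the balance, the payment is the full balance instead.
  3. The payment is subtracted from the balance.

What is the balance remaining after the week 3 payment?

Week 1: opening $14,073.67; interest $338.00 → $14,411.67; payment $5,253.24; balance $9,158.43
Week 2: opening $9,158.43; interest $220.00 → $9,378.43; payment $5,135.24; balance $4,243.19
Week 3: opening $4,243.19; interest $102.00 → $4,345.19; payment $4,345.19; balance $0.00

$0.00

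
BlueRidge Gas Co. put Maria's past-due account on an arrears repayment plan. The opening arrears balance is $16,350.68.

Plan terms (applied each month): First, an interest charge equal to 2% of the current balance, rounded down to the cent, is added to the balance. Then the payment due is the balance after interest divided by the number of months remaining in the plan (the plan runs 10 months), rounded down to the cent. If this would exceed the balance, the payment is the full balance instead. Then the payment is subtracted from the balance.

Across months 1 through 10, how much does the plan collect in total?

$18,261.57

# | Opening | Interest | Payment | End bal
1 | $16,350.68 | $327.01 | $1,667.76 | $15,009.93
2 | $15,009.93 | $300.19 | $1,701.12 | $13,609.00
3 | $13,609.00 | $272.18 | $1,735.14 | $12,146.04
4 | $12,146.04 | $242.92 | $1,769.85 | $10,619.11
5 | $10,619.11 | $212.38 | $1,805.24 | $9,026.25
6 | $9,026.25 | $180.52 | $1,841.35 | $7,365.42
7 | $7,365.42 | $147.30 | $1,878.18 | $5,634.54
8 | $5,634.54 | $112.69 | $1,915.74 | $3,831.49
9 | $3,831.49 | $76.62 | $1,954.05 | $1,954.06
10 | $1,954.06 | $39.08 | $1,993.14 | $0.00
Total paid: $18,261.57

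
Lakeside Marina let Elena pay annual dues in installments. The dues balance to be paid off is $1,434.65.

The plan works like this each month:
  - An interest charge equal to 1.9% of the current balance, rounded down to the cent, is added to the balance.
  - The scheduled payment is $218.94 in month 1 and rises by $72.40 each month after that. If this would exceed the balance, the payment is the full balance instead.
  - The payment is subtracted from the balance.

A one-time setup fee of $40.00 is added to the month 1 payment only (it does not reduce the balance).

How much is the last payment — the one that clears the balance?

$209.75

Month 1: opening $1,434.65; interest $27.25 → $1,461.90; payment $218.94 (+ $40.00 fee); balance $1,242.96
Month 2: opening $1,242.96; interest $23.61 → $1,266.57; payment $291.34; balance $975.23
Month 3: opening $975.23; interest $18.52 → $993.75; payment $363.74; balance $630.01
Month 4: opening $630.01; interest $11.97 → $641.98; payment $436.14; balance $205.84
Month 5: opening $205.84; interest $3.91 → $209.75; payment $209.75; balance $0.00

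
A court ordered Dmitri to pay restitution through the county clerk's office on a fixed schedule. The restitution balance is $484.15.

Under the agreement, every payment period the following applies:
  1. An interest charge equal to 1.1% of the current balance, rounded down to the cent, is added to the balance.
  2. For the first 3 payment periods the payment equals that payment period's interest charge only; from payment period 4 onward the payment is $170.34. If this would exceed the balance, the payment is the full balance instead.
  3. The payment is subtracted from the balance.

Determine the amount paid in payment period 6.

$153.97

# | Opening | Interest | Payment | End bal
1 | $484.15 | $5.32 | $5.32 | $484.15
2 | $484.15 | $5.32 | $5.32 | $484.15
3 | $484.15 | $5.32 | $5.32 | $484.15
4 | $484.15 | $5.32 | $170.34 | $319.13
5 | $319.13 | $3.51 | $170.34 | $152.30
6 | $152.30 | $1.67 | $153.97 | $0.00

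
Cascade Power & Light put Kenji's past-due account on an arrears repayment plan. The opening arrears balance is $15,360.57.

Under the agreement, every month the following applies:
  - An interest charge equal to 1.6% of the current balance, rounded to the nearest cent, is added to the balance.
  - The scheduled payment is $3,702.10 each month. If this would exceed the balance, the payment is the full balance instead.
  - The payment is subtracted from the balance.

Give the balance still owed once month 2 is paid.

$8,392.61

Month 1: $15,360.57 +$245.77 interest = $15,606.34; pay $3,702.10 → $11,904.24
Month 2: $11,904.24 +$190.47 interest = $12,094.71; pay $3,702.10 → $8,392.61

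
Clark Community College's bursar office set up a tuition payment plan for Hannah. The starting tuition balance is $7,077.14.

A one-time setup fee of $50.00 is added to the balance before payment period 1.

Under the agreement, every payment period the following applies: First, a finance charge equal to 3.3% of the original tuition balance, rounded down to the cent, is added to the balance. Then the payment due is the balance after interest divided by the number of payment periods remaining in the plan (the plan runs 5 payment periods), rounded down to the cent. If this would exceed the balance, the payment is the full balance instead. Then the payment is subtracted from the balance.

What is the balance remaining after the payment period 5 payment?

$0.00

Payment period 1: opening $7,127.14; interest $233.54 → $7,360.68; payment $1,472.13; balance $5,888.55
Payment period 2: opening $5,888.55; interest $233.54 → $6,122.09; payment $1,530.52; balance $4,591.57
Payment period 3: opening $4,591.57; interest $233.54 → $4,825.11; payment $1,608.37; balance $3,216.74
Payment period 4: opening $3,216.74; interest $233.54 → $3,450.28; payment $1,725.14; balance $1,725.14
Payment period 5: opening $1,725.14; interest $233.54 → $1,958.68; payment $1,958.68; balance $0.00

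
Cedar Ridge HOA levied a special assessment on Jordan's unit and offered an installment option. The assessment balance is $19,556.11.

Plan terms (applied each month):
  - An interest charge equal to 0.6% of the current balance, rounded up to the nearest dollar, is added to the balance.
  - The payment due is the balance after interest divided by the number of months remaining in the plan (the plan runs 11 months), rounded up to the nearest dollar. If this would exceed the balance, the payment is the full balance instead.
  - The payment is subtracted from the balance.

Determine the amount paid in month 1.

Month 1: $19,556.11 +$118.00 interest = $19,674.11; pay $1,789.00 → $17,885.11

$1,789.00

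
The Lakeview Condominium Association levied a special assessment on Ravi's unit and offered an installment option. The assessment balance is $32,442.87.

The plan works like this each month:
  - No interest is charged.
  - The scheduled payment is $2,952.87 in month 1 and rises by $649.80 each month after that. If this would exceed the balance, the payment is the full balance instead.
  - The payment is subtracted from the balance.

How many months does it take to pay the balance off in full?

# | Opening | Payment | End bal
1 | $32,442.87 | $2,952.87 | $29,490.00
2 | $29,490.00 | $3,602.67 | $25,887.33
3 | $25,887.33 | $4,252.47 | $21,634.86
4 | $21,634.86 | $4,902.27 | $16,732.59
5 | $16,732.59 | $5,552.07 | $11,180.52
6 | $11,180.52 | $6,201.87 | $4,978.65
7 | $4,978.65 | $4,978.65 | $0.00
Balance reaches $0.00 in month 7.

7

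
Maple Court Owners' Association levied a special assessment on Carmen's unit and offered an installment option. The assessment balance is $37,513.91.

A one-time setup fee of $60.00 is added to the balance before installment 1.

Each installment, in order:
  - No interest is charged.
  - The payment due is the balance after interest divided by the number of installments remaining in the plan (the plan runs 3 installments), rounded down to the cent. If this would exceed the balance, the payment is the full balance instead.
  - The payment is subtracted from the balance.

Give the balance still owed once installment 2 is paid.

$12,524.64

Installment 1: opening $37,573.91; payment $12,524.63; balance $25,049.28
Installment 2: opening $25,049.28; payment $12,524.64; balance $12,524.64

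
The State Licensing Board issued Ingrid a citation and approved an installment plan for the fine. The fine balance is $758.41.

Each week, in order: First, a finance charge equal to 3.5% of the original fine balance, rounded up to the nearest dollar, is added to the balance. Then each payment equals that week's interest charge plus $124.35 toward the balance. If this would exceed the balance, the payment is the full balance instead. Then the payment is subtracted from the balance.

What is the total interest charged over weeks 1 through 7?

Week 1: $758.41 +$27.00 interest = $785.41; pay $151.35 → $634.06
Week 2: $634.06 +$27.00 interest = $661.06; pay $151.35 → $509.71
Week 3: $509.71 +$27.00 interest = $536.71; pay $151.35 → $385.36
Week 4: $385.36 +$27.00 interest = $412.36; pay $151.35 → $261.01
Week 5: $261.01 +$27.00 interest = $288.01; pay $151.35 → $136.66
Week 6: $136.66 +$27.00 interest = $163.66; pay $151.35 → $12.31
Week 7: $12.31 +$27.00 interest = $39.31; pay $39.31 → $0.00
Total interest: $27.00 + $27.00 + $27.00 + $27.00 + $27.00 + $27.00 + $27.00 = $189.00

$189.00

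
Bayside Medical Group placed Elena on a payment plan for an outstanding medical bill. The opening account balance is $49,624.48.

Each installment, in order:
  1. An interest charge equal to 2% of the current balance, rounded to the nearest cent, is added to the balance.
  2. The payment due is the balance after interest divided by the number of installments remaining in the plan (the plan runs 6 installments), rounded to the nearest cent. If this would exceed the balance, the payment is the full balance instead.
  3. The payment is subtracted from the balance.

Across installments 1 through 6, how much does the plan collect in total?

$53,216.33

Installment 1: opening $49,624.48; interest $992.49 → $50,616.97; payment $8,436.16; balance $42,180.81
Installment 2: opening $42,180.81; interest $843.62 → $43,024.43; payment $8,604.89; balance $34,419.54
Installment 3: opening $34,419.54; interest $688.39 → $35,107.93; payment $8,776.98; balance $26,330.95
Installment 4: opening $26,330.95; interest $526.62 → $26,857.57; payment $8,952.52; balance $17,905.05
Installment 5: opening $17,905.05; interest $358.10 → $18,263.15; payment $9,131.58; balance $9,131.57
Installment 6: opening $9,131.57; interest $182.63 → $9,314.20; payment $9,314.20; balance $0.00
Total paid: $53,216.33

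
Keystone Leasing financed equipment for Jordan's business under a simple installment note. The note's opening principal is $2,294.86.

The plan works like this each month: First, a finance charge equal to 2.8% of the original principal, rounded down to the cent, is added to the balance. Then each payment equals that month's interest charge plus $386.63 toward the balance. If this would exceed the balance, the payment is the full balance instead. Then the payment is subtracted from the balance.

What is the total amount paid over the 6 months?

$2,680.36

Month 1: opening $2,294.86; interest $64.25 → $2,359.11; payment $450.88; balance $1,908.23
Month 2: opening $1,908.23; interest $64.25 → $1,972.48; payment $450.88; balance $1,521.60
Month 3: opening $1,521.60; interest $64.25 → $1,585.85; payment $450.88; balance $1,134.97
Month 4: opening $1,134.97; interest $64.25 → $1,199.22; payment $450.88; balance $748.34
Month 5: opening $748.34; interest $64.25 → $812.59; payment $450.88; balance $361.71
Month 6: opening $361.71; interest $64.25 → $425.96; payment $425.96; balance $0.00
Total paid: $2,680.36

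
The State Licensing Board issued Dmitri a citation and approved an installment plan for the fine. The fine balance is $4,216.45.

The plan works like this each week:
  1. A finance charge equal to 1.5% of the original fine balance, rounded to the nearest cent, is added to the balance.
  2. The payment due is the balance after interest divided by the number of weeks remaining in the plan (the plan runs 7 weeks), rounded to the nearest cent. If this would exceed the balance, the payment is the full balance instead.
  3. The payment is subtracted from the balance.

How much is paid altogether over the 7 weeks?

Week 1: $4,216.45 +$63.25 interest = $4,279.70; pay $611.39 → $3,668.31
Week 2: $3,668.31 +$63.25 interest = $3,731.56; pay $621.93 → $3,109.63
Week 3: $3,109.63 +$63.25 interest = $3,172.88; pay $634.58 → $2,538.30
Week 4: $2,538.30 +$63.25 interest = $2,601.55; pay $650.39 → $1,951.16
Week 5: $1,951.16 +$63.25 interest = $2,014.41; pay $671.47 → $1,342.94
Week 6: $1,342.94 +$63.25 interest = $1,406.19; pay $703.10 → $703.09
Week 7: $703.09 +$63.25 interest = $766.34; pay $766.34 → $0.00
Total paid: $4,659.20

$4,659.20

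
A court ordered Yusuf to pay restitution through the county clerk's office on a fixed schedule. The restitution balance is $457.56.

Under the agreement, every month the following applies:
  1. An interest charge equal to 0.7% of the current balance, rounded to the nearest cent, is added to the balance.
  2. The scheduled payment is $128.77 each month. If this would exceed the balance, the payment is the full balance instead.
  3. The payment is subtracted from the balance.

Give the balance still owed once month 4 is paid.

$0.00

# | Opening | Interest | Payment | End bal
1 | $457.56 | $3.20 | $128.77 | $331.99
2 | $331.99 | $2.32 | $128.77 | $205.54
3 | $205.54 | $1.44 | $128.77 | $78.21
4 | $78.21 | $0.55 | $78.76 | $0.00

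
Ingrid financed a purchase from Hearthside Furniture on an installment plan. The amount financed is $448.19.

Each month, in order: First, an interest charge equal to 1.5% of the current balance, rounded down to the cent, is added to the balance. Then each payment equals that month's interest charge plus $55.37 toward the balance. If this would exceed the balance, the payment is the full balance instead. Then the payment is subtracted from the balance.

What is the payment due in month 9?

# | Opening | Interest | Payment | End bal
1 | $448.19 | $6.72 | $62.09 | $392.82
2 | $392.82 | $5.89 | $61.26 | $337.45
3 | $337.45 | $5.06 | $60.43 | $282.08
4 | $282.08 | $4.23 | $59.60 | $226.71
5 | $226.71 | $3.40 | $58.77 | $171.34
6 | $171.34 | $2.57 | $57.94 | $115.97
7 | $115.97 | $1.73 | $57.10 | $60.60
8 | $60.60 | $0.90 | $56.27 | $5.23
9 | $5.23 | $0.07 | $5.30 | $0.00

$5.30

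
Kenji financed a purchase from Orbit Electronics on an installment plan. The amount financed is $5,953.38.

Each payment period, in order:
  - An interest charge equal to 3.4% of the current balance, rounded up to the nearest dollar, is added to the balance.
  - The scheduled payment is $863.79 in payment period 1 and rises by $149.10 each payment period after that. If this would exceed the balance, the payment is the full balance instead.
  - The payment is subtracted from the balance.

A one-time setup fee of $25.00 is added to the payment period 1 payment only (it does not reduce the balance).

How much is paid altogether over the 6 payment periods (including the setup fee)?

# | Opening | Interest | Payment | Fee | End bal
1 | $5,953.38 | $203.00 | $863.79 | $25.00 | $5,292.59
2 | $5,292.59 | $180.00 | $1,012.89 | — | $4,459.70
3 | $4,459.70 | $152.00 | $1,161.99 | — | $3,449.71
4 | $3,449.71 | $118.00 | $1,311.09 | — | $2,256.62
5 | $2,256.62 | $77.00 | $1,460.19 | — | $873.43
6 | $873.43 | $30.00 | $903.43 | — | $0.00
Total paid: $6,738.38

$6,738.38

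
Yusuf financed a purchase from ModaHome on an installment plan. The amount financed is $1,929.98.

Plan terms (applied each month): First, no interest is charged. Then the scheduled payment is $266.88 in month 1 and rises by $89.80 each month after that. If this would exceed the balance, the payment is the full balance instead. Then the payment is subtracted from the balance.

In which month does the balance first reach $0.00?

5

Month 1: $1,929.98 − $266.88 → $1,663.10
Month 2: $1,663.10 − $356.68 → $1,306.42
Month 3: $1,306.42 − $446.48 → $859.94
Month 4: $859.94 − $536.28 → $323.66
Month 5: $323.66 − $323.66 → $0.00
Balance reaches $0.00 in month 5.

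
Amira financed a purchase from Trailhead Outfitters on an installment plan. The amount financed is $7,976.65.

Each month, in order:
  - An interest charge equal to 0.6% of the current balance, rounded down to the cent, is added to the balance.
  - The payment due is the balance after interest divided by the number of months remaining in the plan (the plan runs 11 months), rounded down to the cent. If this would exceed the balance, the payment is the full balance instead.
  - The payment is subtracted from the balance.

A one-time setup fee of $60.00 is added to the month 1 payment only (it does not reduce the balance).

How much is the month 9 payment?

Month 1: opening $7,976.65; interest $47.85 → $8,024.50; payment $729.50 (+ $60.00 fee); balance $7,295.00
Month 2: opening $7,295.00; interest $43.77 → $7,338.77; payment $733.87; balance $6,604.90
Month 3: opening $6,604.90; interest $39.62 → $6,644.52; payment $738.28; balance $5,906.24
Month 4: opening $5,906.24; interest $35.43 → $5,941.67; payment $742.70; balance $5,198.97
Month 5: opening $5,198.97; interest $31.19 → $5,230.16; payment $747.16; balance $4,483.00
Month 6: opening $4,483.00; interest $26.89 → $4,509.89; payment $751.64; balance $3,758.25
Month 7: opening $3,758.25; interest $22.54 → $3,780.79; payment $756.15; balance $3,024.64
Month 8: opening $3,024.64; interest $18.14 → $3,042.78; payment $760.69; balance $2,282.09
Month 9: opening $2,282.09; interest $13.69 → $2,295.78; payment $765.26; balance $1,530.52

$765.26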